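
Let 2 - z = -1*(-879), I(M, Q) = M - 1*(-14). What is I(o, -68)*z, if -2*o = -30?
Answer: -25433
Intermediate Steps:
o = 15 (o = -½*(-30) = 15)
I(M, Q) = 14 + M (I(M, Q) = M + 14 = 14 + M)
z = -877 (z = 2 - (-1)*(-879) = 2 - 1*879 = 2 - 879 = -877)
I(o, -68)*z = (14 + 15)*(-877) = 29*(-877) = -25433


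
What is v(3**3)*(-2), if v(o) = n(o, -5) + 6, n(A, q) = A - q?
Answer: -76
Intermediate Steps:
v(o) = 11 + o (v(o) = (o - 1*(-5)) + 6 = (o + 5) + 6 = (5 + o) + 6 = 11 + o)
v(3**3)*(-2) = (11 + 3**3)*(-2) = (11 + 27)*(-2) = 38*(-2) = -76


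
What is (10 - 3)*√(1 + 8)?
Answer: 21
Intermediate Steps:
(10 - 3)*√(1 + 8) = 7*√9 = 7*3 = 21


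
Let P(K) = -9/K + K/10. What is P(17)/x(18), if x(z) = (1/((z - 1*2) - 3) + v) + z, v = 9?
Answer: 2587/59840 ≈ 0.043232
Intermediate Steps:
P(K) = -9/K + K/10 (P(K) = -9/K + K*(⅒) = -9/K + K/10)
x(z) = 9 + z + 1/(-5 + z) (x(z) = (1/((z - 1*2) - 3) + 9) + z = (1/((z - 2) - 3) + 9) + z = (1/((-2 + z) - 3) + 9) + z = (1/(-5 + z) + 9) + z = (9 + 1/(-5 + z)) + z = 9 + z + 1/(-5 + z))
P(17)/x(18) = (-9/17 + (⅒)*17)/(((-44 + 18² + 4*18)/(-5 + 18))) = (-9*1/17 + 17/10)/(((-44 + 324 + 72)/13)) = (-9/17 + 17/10)/(((1/13)*352)) = 199/(170*(352/13)) = (199/170)*(13/352) = 2587/59840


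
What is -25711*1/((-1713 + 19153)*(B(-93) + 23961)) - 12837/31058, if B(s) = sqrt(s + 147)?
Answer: -21425612845127413/51829683079556640 + 25711*sqrt(6)/3337605968160 ≈ -0.41338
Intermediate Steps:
B(s) = sqrt(147 + s)
-25711*1/((-1713 + 19153)*(B(-93) + 23961)) - 12837/31058 = -25711*1/((-1713 + 19153)*(sqrt(147 - 93) + 23961)) - 12837/31058 = -25711*1/(17440*(sqrt(54) + 23961)) - 12837*1/31058 = -25711*1/(17440*(3*sqrt(6) + 23961)) - 12837/31058 = -25711*1/(17440*(23961 + 3*sqrt(6))) - 12837/31058 = -25711/(417879840 + 52320*sqrt(6)) - 12837/31058 = -12837/31058 - 25711/(417879840 + 52320*sqrt(6))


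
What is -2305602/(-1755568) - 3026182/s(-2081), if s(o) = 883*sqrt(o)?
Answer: 1152801/877784 + 3026182*I*sqrt(2081)/1837523 ≈ 1.3133 + 75.127*I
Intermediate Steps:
-2305602/(-1755568) - 3026182/s(-2081) = -2305602/(-1755568) - 3026182*(-I*sqrt(2081)/1837523) = -2305602*(-1/1755568) - 3026182*(-I*sqrt(2081)/1837523) = 1152801/877784 - 3026182*(-I*sqrt(2081)/1837523) = 1152801/877784 - (-3026182)*I*sqrt(2081)/1837523 = 1152801/877784 + 3026182*I*sqrt(2081)/1837523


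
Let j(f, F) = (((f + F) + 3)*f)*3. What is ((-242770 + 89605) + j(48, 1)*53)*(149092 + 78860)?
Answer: 55551674448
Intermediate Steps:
j(f, F) = 3*f*(3 + F + f) (j(f, F) = (((F + f) + 3)*f)*3 = ((3 + F + f)*f)*3 = (f*(3 + F + f))*3 = 3*f*(3 + F + f))
((-242770 + 89605) + j(48, 1)*53)*(149092 + 78860) = ((-242770 + 89605) + (3*48*(3 + 1 + 48))*53)*(149092 + 78860) = (-153165 + (3*48*52)*53)*227952 = (-153165 + 7488*53)*227952 = (-153165 + 396864)*227952 = 243699*227952 = 55551674448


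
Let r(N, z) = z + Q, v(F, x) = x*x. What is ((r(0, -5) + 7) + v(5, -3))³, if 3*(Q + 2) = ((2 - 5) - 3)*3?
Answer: 27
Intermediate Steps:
v(F, x) = x²
Q = -8 (Q = -2 + (((2 - 5) - 3)*3)/3 = -2 + ((-3 - 3)*3)/3 = -2 + (-6*3)/3 = -2 + (⅓)*(-18) = -2 - 6 = -8)
r(N, z) = -8 + z (r(N, z) = z - 8 = -8 + z)
((r(0, -5) + 7) + v(5, -3))³ = (((-8 - 5) + 7) + (-3)²)³ = ((-13 + 7) + 9)³ = (-6 + 9)³ = 3³ = 27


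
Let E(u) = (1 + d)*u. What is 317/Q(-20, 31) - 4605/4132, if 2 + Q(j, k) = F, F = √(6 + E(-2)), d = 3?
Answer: -1323659/12396 - 317*I*√2/6 ≈ -106.78 - 74.718*I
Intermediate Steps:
E(u) = 4*u (E(u) = (1 + 3)*u = 4*u)
F = I*√2 (F = √(6 + 4*(-2)) = √(6 - 8) = √(-2) = I*√2 ≈ 1.4142*I)
Q(j, k) = -2 + I*√2
317/Q(-20, 31) - 4605/4132 = 317/(-2 + I*√2) - 4605/4132 = -4605/4132 + 317/(-2 + I*√2)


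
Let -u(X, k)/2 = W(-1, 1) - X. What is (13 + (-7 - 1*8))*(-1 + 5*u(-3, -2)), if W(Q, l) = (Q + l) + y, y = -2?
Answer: 22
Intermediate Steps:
W(Q, l) = -2 + Q + l (W(Q, l) = (Q + l) - 2 = -2 + Q + l)
u(X, k) = 4 + 2*X (u(X, k) = -2*((-2 - 1 + 1) - X) = -2*(-2 - X) = 4 + 2*X)
(13 + (-7 - 1*8))*(-1 + 5*u(-3, -2)) = (13 + (-7 - 1*8))*(-1 + 5*(4 + 2*(-3))) = (13 + (-7 - 8))*(-1 + 5*(4 - 6)) = (13 - 15)*(-1 + 5*(-2)) = -2*(-1 - 10) = -2*(-11) = 22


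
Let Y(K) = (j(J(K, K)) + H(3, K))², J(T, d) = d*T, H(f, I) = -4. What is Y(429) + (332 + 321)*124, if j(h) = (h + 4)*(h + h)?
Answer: 4589202343754090723568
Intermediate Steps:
J(T, d) = T*d
j(h) = 2*h*(4 + h) (j(h) = (4 + h)*(2*h) = 2*h*(4 + h))
Y(K) = (-4 + 2*K²*(4 + K²))² (Y(K) = (2*(K*K)*(4 + K*K) - 4)² = (2*K²*(4 + K²) - 4)² = (-4 + 2*K²*(4 + K²))²)
Y(429) + (332 + 321)*124 = 4*(-2 + 429²*(4 + 429²))² + (332 + 321)*124 = 4*(-2 + 184041*(4 + 184041))² + 653*124 = 4*(-2 + 184041*184045)² + 80972 = 4*(-2 + 33871825845)² + 80972 = 4*33871825843² + 80972 = 4*1147300585938522660649 + 80972 = 4589202343754090642596 + 80972 = 4589202343754090723568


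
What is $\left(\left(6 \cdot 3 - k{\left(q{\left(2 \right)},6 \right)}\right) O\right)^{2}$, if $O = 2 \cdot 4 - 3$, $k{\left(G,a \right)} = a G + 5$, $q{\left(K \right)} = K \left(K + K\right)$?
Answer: $30625$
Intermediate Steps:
$q{\left(K \right)} = 2 K^{2}$ ($q{\left(K \right)} = K 2 K = 2 K^{2}$)
$k{\left(G,a \right)} = 5 + G a$ ($k{\left(G,a \right)} = G a + 5 = 5 + G a$)
$O = 5$ ($O = 8 - 3 = 5$)
$\left(\left(6 \cdot 3 - k{\left(q{\left(2 \right)},6 \right)}\right) O\right)^{2} = \left(\left(6 \cdot 3 - \left(5 + 2 \cdot 2^{2} \cdot 6\right)\right) 5\right)^{2} = \left(\left(18 - \left(5 + 2 \cdot 4 \cdot 6\right)\right) 5\right)^{2} = \left(\left(18 - \left(5 + 8 \cdot 6\right)\right) 5\right)^{2} = \left(\left(18 - \left(5 + 48\right)\right) 5\right)^{2} = \left(\left(18 - 53\right) 5\right)^{2} = \left(\left(-35\right) 5\right)^{2} = \left(-175\right)^{2} = 30625$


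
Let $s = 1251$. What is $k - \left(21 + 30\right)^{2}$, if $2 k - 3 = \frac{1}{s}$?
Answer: $- \frac{3251974}{1251} \approx -2599.5$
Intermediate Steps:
$k = \frac{1877}{1251}$ ($k = \frac{3}{2} + \frac{1}{2 \cdot 1251} = \frac{3}{2} + \frac{1}{2} \cdot \frac{1}{1251} = \frac{3}{2} + \frac{1}{2502} = \frac{1877}{1251} \approx 1.5004$)
$k - \left(21 + 30\right)^{2} = \frac{1877}{1251} - \left(21 + 30\right)^{2} = \frac{1877}{1251} - 51^{2} = \frac{1877}{1251} - 2601 = - \frac{3251974}{1251}$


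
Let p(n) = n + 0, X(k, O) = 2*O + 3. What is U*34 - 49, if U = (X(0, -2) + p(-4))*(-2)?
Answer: 291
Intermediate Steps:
X(k, O) = 3 + 2*O
p(n) = n
U = 10 (U = ((3 + 2*(-2)) - 4)*(-2) = ((3 - 4) - 4)*(-2) = (-1 - 4)*(-2) = -5*(-2) = 10)
U*34 - 49 = 10*34 - 49 = 340 - 49 = 291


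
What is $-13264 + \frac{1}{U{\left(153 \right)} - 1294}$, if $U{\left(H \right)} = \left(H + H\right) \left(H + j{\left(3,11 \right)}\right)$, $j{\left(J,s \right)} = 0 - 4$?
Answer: $- \frac{587595199}{44300} \approx -13264.0$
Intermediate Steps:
$j{\left(J,s \right)} = -4$ ($j{\left(J,s \right)} = 0 - 4 = -4$)
$U{\left(H \right)} = 2 H \left(-4 + H\right)$ ($U{\left(H \right)} = \left(H + H\right) \left(H - 4\right) = 2 H \left(-4 + H\right)$)
$-13264 + \frac{1}{U{\left(153 \right)} - 1294} = -13264 + \frac{1}{2 \cdot 153 \left(-4 + 153\right) - 1294} = -13264 + \frac{1}{2 \cdot 153 \cdot 149 - 1294} = -13264 + \frac{1}{45594 - 1294} = -13264 + \frac{1}{44300} = - \frac{587595199}{44300}$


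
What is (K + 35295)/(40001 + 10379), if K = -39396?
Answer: -4101/50380 ≈ -0.081401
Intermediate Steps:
(K + 35295)/(40001 + 10379) = (-39396 + 35295)/(40001 + 10379) = -4101/50380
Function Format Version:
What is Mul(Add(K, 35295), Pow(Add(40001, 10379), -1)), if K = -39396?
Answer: Rational(-4101, 50380) ≈ -0.081401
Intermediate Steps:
Mul(Add(K, 35295), Pow(Add(40001, 10379), -1)) = Mul(Add(-39396, 35295), Pow(Add(40001, 10379), -1)) = Mul(-4101, Pow(50380, -1)) = Mul(-4101, Rational(1, 50380)) = Rational(-4101, 50380)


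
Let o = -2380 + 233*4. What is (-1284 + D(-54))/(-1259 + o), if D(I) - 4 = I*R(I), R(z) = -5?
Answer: 1010/2707 ≈ 0.37311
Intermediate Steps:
D(I) = 4 - 5*I (D(I) = 4 + I*(-5) = 4 - 5*I)
o = -1448 (o = -2380 + 932 = -1448)
(-1284 + D(-54))/(-1259 + o) = (-1284 + (4 - 5*(-54)))/(-1259 - 1448) = (-1284 + (4 + 270))/(-2707) = (-1284 + 274)*(-1/2707) = -1010*(-1/2707) = 1010/2707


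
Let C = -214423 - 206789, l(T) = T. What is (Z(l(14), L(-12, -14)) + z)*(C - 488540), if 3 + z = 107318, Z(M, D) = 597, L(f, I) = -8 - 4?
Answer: -98173157824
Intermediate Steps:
L(f, I) = -12
z = 107315 (z = -3 + 107318 = 107315)
C = -421212
(Z(l(14), L(-12, -14)) + z)*(C - 488540) = (597 + 107315)*(-421212 - 488540) = 107912*(-909752) = -98173157824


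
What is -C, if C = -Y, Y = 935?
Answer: 935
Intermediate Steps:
C = -935 (C = -1*935 = -935)
-C = -1*(-935) = 935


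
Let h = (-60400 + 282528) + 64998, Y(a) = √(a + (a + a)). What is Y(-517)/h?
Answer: I*√1551/287126 ≈ 0.00013716*I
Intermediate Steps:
Y(a) = √3*√a (Y(a) = √(a + 2*a) = √(3*a) = √3*√a)
h = 287126 (h = 222128 + 64998 = 287126)
Y(-517)/h = (√3*√(-517))/287126 = (√3*(I*√517))*(1/287126) = (I*√1551)*(1/287126) = I*√1551/287126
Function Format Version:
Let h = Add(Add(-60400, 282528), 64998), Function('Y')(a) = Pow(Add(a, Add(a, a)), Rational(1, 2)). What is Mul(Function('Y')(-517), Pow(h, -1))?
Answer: Mul(Rational(1, 287126), I, Pow(1551, Rational(1, 2))) ≈ Mul(0.00013716, I)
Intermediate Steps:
Function('Y')(a) = Mul(Pow(3, Rational(1, 2)), Pow(a, Rational(1, 2))) (Function('Y')(a) = Pow(Add(a, Mul(2, a)), Rational(1, 2)) = Pow(Mul(3, a), Rational(1, 2)) = Mul(Pow(3, Rational(1, 2)), Pow(a, Rational(1, 2))))
h = 287126 (h = Add(222128, 64998) = 287126)
Mul(Function('Y')(-517), Pow(h, -1)) = Mul(Mul(Pow(3, Rational(1, 2)), Pow(-517, Rational(1, 2))), Pow(287126, -1)) = Mul(Mul(Pow(3, Rational(1, 2)), Mul(I, Pow(517, Rational(1, 2)))), Rational(1, 287126)) = Mul(Mul(I, Pow(1551, Rational(1, 2))), Rational(1, 287126)) = Mul(Rational(1, 287126), I, Pow(1551, Rational(1, 2)))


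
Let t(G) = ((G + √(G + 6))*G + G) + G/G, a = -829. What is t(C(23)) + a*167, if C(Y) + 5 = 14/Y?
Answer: -73227940/529 - 101*√851/529 ≈ -1.3843e+5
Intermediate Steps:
C(Y) = -5 + 14/Y
t(G) = 1 + G + G*(G + √(6 + G)) (t(G) = ((G + √(6 + G))*G + G) + 1 = (G*(G + √(6 + G)) + G) + 1 = (G + G*(G + √(6 + G))) + 1 = 1 + G + G*(G + √(6 + G)))
t(C(23)) + a*167 = (1 + (-5 + 14/23) + (-5 + 14/23)² + (-5 + 14/23)*√(6 + (-5 + 14/23))) - 829*167 = (1 + (-5 + 14*(1/23)) + (-5 + 14*(1/23))² + (-5 + 14*(1/23))*√(6 + (-5 + 14*(1/23)))) - 138443 = (1 + (-5 + 14/23) + (-5 + 14/23)² + (-5 + 14/23)*√(6 + (-5 + 14/23))) - 138443 = (1 - 101/23 + (-101/23)² - 101*√(6 - 101/23)/23) - 138443 = (1 - 101/23 + 10201/529 - 101*√851/529) - 138443 = (8407/529 - 101*√851/529) - 138443 = -73227940/529 - 101*√851/529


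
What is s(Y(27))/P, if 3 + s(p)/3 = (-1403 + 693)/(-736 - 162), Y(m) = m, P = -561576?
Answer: 124/10506151 ≈ 1.1803e-5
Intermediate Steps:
s(p) = -2976/449 (s(p) = -9 + 3*((-1403 + 693)/(-736 - 162)) = -9 + 3*(-710/(-898)) = -9 + 3*(-710*(-1/898)) = -9 + 3*(355/449) = -9 + 1065/449 = -2976/449)
s(Y(27))/P = -2976/449/(-561576) = -2976/449*(-1/561576) = 124/10506151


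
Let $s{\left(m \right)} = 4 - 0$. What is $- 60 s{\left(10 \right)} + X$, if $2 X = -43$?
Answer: $- \frac{523}{2} \approx -261.5$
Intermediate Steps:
$X = - \frac{43}{2}$ ($X = \frac{1}{2} \left(-43\right) = - \frac{43}{2} \approx -21.5$)
$s{\left(m \right)} = 4$ ($s{\left(m \right)} = 4 + 0 = 4$)
$- 60 s{\left(10 \right)} + X = \left(-60\right) 4 - \frac{43}{2} = -240 - \frac{43}{2} = - \frac{523}{2}$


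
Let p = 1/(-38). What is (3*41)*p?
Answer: -123/38 ≈ -3.2368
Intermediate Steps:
p = -1/38 ≈ -0.026316
(3*41)*p = (3*41)*(-1/38) = 123*(-1/38) = -123/38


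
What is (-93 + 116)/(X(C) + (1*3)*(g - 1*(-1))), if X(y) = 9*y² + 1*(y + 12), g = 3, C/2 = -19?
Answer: 23/12982 ≈ 0.0017717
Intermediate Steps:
C = -38 (C = 2*(-19) = -38)
X(y) = 12 + y + 9*y² (X(y) = 9*y² + 1*(12 + y) = 9*y² + (12 + y) = 12 + y + 9*y²)
(-93 + 116)/(X(C) + (1*3)*(g - 1*(-1))) = (-93 + 116)/((12 - 38 + 9*(-38)²) + (1*3)*(3 - 1*(-1))) = 23/((12 - 38 + 9*1444) + 3*(3 + 1)) = 23/((12 - 38 + 12996) + 3*4) = 23/(12970 + 12) = 23/12982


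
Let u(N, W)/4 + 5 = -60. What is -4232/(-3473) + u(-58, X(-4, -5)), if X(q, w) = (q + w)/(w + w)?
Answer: -39076/151 ≈ -258.78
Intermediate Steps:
X(q, w) = (q + w)/(2*w) (X(q, w) = (q + w)/((2*w)) = (q + w)*(1/(2*w)) = (q + w)/(2*w))
u(N, W) = -260 (u(N, W) = -20 + 4*(-60) = -20 - 240 = -260)
-4232/(-3473) + u(-58, X(-4, -5)) = -4232/(-3473) - 260 = -4232*(-1/3473) - 260 = 184/151 - 260 = -39076/151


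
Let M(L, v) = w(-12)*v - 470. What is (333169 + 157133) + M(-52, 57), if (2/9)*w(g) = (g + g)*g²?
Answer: -396632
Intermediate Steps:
w(g) = 9*g³ (w(g) = 9*((g + g)*g²)/2 = 9*((2*g)*g²)/2 = 9*(2*g³)/2 = 9*g³)
M(L, v) = -470 - 15552*v (M(L, v) = (9*(-12)³)*v - 470 = (9*(-1728))*v - 470 = -15552*v - 470 = -470 - 15552*v)
(333169 + 157133) + M(-52, 57) = (333169 + 157133) + (-470 - 15552*57) = 490302 + (-470 - 886464) = 490302 - 886934 = -396632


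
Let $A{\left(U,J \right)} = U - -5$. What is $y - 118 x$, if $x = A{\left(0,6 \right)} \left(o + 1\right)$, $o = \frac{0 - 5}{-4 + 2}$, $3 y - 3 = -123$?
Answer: $-2105$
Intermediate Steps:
$A{\left(U,J \right)} = 5 + U$ ($A{\left(U,J \right)} = U + 5 = 5 + U$)
$y = -40$ ($y = 1 + \frac{1}{3} \left(-123\right) = 1 - 41 = -40$)
$o = \frac{5}{2}$ ($o = - \frac{5}{-2} = \left(-5\right) \left(- \frac{1}{2}\right) = \frac{5}{2} \approx 2.5$)
$x = \frac{35}{2}$ ($x = \left(5 + 0\right) \left(\frac{5}{2} + 1\right) = 5 \cdot \frac{7}{2} = \frac{35}{2} \approx 17.5$)
$y - 118 x = -40 - 2065 = -2105$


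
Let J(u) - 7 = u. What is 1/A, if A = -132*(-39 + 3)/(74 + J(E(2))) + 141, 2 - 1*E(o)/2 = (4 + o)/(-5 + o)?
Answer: 89/17301 ≈ 0.0051442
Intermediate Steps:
E(o) = 4 - 2*(4 + o)/(-5 + o)
J(u) = 7 + u
A = 17301/89 (A = -132*(-39 + 3)/(74 + (7 + 2*(-14 + 2)/(-5 + 2))) + 141 = -(-4752)/(74 + (7 + 2*(-12)/(-3))) + 141 = -(-4752)/(74 + (7 + 2*(-1/3)*(-12))) + 141 = -(-4752)/(74 + (7 + 8)) + 141 = -(-4752)/(74 + 15) + 141 = -(-4752)/89 + 141 = -132*(-36/89) + 141 = 4752/89 + 141 = 17301/89 ≈ 194.39)
1/A = 1/(17301/89) = 89/17301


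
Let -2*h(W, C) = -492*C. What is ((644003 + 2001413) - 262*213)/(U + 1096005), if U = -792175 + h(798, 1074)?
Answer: 1294805/284017 ≈ 4.5589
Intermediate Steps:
h(W, C) = 246*C (h(W, C) = -(-246)*C = 246*C)
U = -527971 (U = -792175 + 246*1074 = -792175 + 264204 = -527971)
((644003 + 2001413) - 262*213)/(U + 1096005) = ((644003 + 2001413) - 262*213)/(-527971 + 1096005) = (2645416 - 55806)/568034 = 2589610*(1/568034) = 1294805/284017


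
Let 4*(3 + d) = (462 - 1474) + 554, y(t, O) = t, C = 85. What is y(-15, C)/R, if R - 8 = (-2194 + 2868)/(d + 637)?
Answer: -1039/644 ≈ -1.6134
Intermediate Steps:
d = -235/2 (d = -3 + ((462 - 1474) + 554)/4 = -3 + (-1012 + 554)/4 = -3 + (¼)*(-458) = -3 - 229/2 = -235/2 ≈ -117.50)
R = 9660/1039 (R = 8 + (-2194 + 2868)/(-235/2 + 637) = 8 + 674/(1039/2) = 8 + 674*(2/1039) = 8 + 1348/1039 = 9660/1039 ≈ 9.2974)
y(-15, C)/R = -15/9660/1039 = -15*1039/9660 = -1039/644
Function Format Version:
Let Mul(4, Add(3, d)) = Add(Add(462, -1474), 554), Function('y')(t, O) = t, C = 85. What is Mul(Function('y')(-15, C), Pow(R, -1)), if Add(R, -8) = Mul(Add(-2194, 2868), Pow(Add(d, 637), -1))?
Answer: Rational(-1039, 644) ≈ -1.6134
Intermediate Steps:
d = Rational(-235, 2) (d = Add(-3, Mul(Rational(1, 4), Add(Add(462, -1474), 554))) = Add(-3, Mul(Rational(1, 4), Add(-1012, 554))) = Add(-3, Mul(Rational(1, 4), -458)) = Add(-3, Rational(-229, 2)) = Rational(-235, 2) ≈ -117.50)
R = Rational(9660, 1039) (R = Add(8, Mul(Add(-2194, 2868), Pow(Add(Rational(-235, 2), 637), -1))) = Add(8, Mul(674, Pow(Rational(1039, 2), -1))) = Add(8, Mul(674, Rational(2, 1039))) = Add(8, Rational(1348, 1039)) = Rational(9660, 1039) ≈ 9.2974)
Mul(Function('y')(-15, C), Pow(R, -1)) = Mul(-15, Pow(Rational(9660, 1039), -1)) = Mul(-15, Rational(1039, 9660)) = Rational(-1039, 644)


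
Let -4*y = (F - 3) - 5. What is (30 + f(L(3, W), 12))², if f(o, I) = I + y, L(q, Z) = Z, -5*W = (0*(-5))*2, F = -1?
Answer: 31329/16 ≈ 1958.1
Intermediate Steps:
W = 0 (W = -0*(-5)*2/5 = -0*2 = -⅕*0 = 0)
y = 9/4 (y = -((-1 - 3) - 5)/4 = -(-4 - 5)/4 = -¼*(-9) = 9/4 ≈ 2.2500)
f(o, I) = 9/4 + I (f(o, I) = I + 9/4 = 9/4 + I)
(30 + f(L(3, W), 12))² = (30 + (9/4 + 12))² = (30 + 57/4)² = (177/4)² = 31329/16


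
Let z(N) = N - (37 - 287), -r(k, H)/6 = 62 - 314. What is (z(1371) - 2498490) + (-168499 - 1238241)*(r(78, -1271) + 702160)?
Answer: -989886046149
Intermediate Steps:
r(k, H) = 1512 (r(k, H) = -6*(62 - 314) = -6*(-252) = 1512)
z(N) = 250 + N (z(N) = N - 1*(-250) = N + 250 = 250 + N)
(z(1371) - 2498490) + (-168499 - 1238241)*(r(78, -1271) + 702160) = ((250 + 1371) - 2498490) + (-168499 - 1238241)*(1512 + 702160) = (1621 - 2498490) - 1406740*703672 = -2496869 - 989883549280 = -989886046149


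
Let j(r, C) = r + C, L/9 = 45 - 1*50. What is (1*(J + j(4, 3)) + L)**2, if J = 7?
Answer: 961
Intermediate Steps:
L = -45 (L = 9*(45 - 1*50) = 9*(45 - 50) = 9*(-5) = -45)
j(r, C) = C + r
(1*(J + j(4, 3)) + L)**2 = (1*(7 + (3 + 4)) - 45)**2 = (1*(7 + 7) - 45)**2 = (1*14 - 45)**2 = (14 - 45)**2 = (-31)**2 = 961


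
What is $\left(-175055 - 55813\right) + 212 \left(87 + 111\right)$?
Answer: $-188892$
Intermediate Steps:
$\left(-175055 - 55813\right) + 212 \left(87 + 111\right) = -230868 + 212 \cdot 198 = -230868 + 41976 = -188892$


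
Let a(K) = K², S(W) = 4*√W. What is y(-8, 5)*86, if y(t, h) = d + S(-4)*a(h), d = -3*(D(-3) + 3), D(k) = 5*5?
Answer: -7224 + 17200*I ≈ -7224.0 + 17200.0*I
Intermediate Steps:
D(k) = 25
d = -84 (d = -3*(25 + 3) = -3*28 = -84)
y(t, h) = -84 + 8*I*h² (y(t, h) = -84 + (4*√(-4))*h² = -84 + (4*(2*I))*h² = -84 + (8*I)*h² = -84 + 8*I*h²)
y(-8, 5)*86 = (-84 + 8*I*5²)*86 = (-84 + 8*I*25)*86 = (-84 + 200*I)*86 = -7224 + 17200*I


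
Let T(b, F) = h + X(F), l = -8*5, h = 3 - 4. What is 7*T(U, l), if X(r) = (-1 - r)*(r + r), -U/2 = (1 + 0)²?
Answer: -21847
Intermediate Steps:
h = -1
U = -2 (U = -2*(1 + 0)² = -2*1² = -2*1 = -2)
X(r) = 2*r*(-1 - r) (X(r) = (-1 - r)*(2*r) = 2*r*(-1 - r))
l = -40
T(b, F) = -1 - 2*F*(1 + F)
7*T(U, l) = 7*(-1 - 2*(-40)*(1 - 40)) = 7*(-1 - 2*(-40)*(-39)) = 7*(-1 - 3120) = 7*(-3121) = -21847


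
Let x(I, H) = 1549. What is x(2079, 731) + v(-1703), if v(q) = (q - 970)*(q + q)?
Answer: 9105787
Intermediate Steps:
v(q) = 2*q*(-970 + q) (v(q) = (-970 + q)*(2*q) = 2*q*(-970 + q))
x(2079, 731) + v(-1703) = 1549 + 2*(-1703)*(-970 - 1703) = 1549 + 2*(-1703)*(-2673) = 1549 + 9104238 = 9105787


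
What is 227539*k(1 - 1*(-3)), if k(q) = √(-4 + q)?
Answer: 0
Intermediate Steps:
227539*k(1 - 1*(-3)) = 227539*√(-4 + (1 - 1*(-3))) = 227539*√(-4 + (1 + 3)) = 227539*√(-4 + 4) = 227539*√0 = 227539*0 = 0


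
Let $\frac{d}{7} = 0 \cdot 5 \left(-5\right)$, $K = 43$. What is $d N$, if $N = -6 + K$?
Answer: $0$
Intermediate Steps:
$N = 37$ ($N = -6 + 43 = 37$)
$d = 0$ ($d = 7 \cdot 0 \cdot 5 \left(-5\right) = 7 \cdot 0 \left(-5\right) = 7 \cdot 0 = 0$)
$d N = 0 \cdot 37 = 0$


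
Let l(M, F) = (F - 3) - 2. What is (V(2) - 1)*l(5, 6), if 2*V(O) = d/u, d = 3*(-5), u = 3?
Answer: -7/2 ≈ -3.5000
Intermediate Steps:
l(M, F) = -5 + F (l(M, F) = (-3 + F) - 2 = -5 + F)
d = -15
V(O) = -5/2 (V(O) = (-15/3)/2 = (-15*⅓)/2 = (½)*(-5) = -5/2)
(V(2) - 1)*l(5, 6) = (-5/2 - 1)*(-5 + 6) = -7/2*1 = -7/2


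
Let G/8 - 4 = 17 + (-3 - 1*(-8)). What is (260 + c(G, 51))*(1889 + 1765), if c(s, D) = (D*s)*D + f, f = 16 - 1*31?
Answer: 1977738462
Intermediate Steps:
f = -15 (f = 16 - 31 = -15)
G = 208 (G = 32 + 8*(17 + (-3 - 1*(-8))) = 32 + 8*(17 + (-3 + 8)) = 32 + 8*(17 + 5) = 32 + 8*22 = 32 + 176 = 208)
c(s, D) = -15 + s*D² (c(s, D) = (D*s)*D - 15 = s*D² - 15 = -15 + s*D²)
(260 + c(G, 51))*(1889 + 1765) = (260 + (-15 + 208*51²))*(1889 + 1765) = (260 + (-15 + 208*2601))*3654 = (260 + (-15 + 541008))*3654 = (260 + 540993)*3654 = 541253*3654 = 1977738462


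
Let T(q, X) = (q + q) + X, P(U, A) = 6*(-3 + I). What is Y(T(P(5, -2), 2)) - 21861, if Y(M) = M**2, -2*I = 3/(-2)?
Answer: -21236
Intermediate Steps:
I = 3/4 (I = -3/(2*(-2)) = -3*(-1)/(2*2) = -1/2*(-3/2) = 3/4 ≈ 0.75000)
P(U, A) = -27/2 (P(U, A) = 6*(-3 + 3/4) = 6*(-9/4) = -27/2)
T(q, X) = X + 2*q (T(q, X) = 2*q + X = X + 2*q)
Y(T(P(5, -2), 2)) - 21861 = (2 + 2*(-27/2))**2 - 21861 = (2 - 27)**2 - 21861 = (-25)**2 - 21861 = 625 - 21861 = -21236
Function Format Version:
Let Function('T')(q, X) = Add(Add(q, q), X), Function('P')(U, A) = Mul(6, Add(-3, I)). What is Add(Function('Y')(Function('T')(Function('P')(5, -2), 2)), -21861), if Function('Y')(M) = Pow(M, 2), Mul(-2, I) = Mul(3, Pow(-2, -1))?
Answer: -21236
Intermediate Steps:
I = Rational(3, 4) (I = Mul(Rational(-1, 2), Mul(3, Pow(-2, -1))) = Mul(Rational(-1, 2), Mul(3, Rational(-1, 2))) = Mul(Rational(-1, 2), Rational(-3, 2)) = Rational(3, 4) ≈ 0.75000)
Function('P')(U, A) = Rational(-27, 2) (Function('P')(U, A) = Mul(6, Add(-3, Rational(3, 4))) = Mul(6, Rational(-9, 4)) = Rational(-27, 2))
Function('T')(q, X) = Add(X, Mul(2, q)) (Function('T')(q, X) = Add(Mul(2, q), X) = Add(X, Mul(2, q)))
Add(Function('Y')(Function('T')(Function('P')(5, -2), 2)), -21861) = Add(Pow(Add(2, Mul(2, Rational(-27, 2))), 2), -21861) = Add(Pow(Add(2, -27), 2), -21861) = Add(Pow(-25, 2), -21861) = Add(625, -21861) = -21236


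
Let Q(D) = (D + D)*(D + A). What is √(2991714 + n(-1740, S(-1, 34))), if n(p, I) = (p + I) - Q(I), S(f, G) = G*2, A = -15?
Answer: 3*√331426 ≈ 1727.1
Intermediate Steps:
S(f, G) = 2*G
Q(D) = 2*D*(-15 + D) (Q(D) = (D + D)*(D - 15) = (2*D)*(-15 + D) = 2*D*(-15 + D))
n(p, I) = I + p - 2*I*(-15 + I) (n(p, I) = (p + I) - 2*I*(-15 + I) = (I + p) - 2*I*(-15 + I) = I + p - 2*I*(-15 + I))
√(2991714 + n(-1740, S(-1, 34))) = √(2991714 + (2*34 - 1740 - 2*2*34*(-15 + 2*34))) = √(2991714 + (68 - 1740 - 2*68*(-15 + 68))) = √(2991714 + (68 - 1740 - 2*68*53)) = √(2991714 + (68 - 1740 - 7208)) = √(2991714 - 8880) = √2982834 = 3*√331426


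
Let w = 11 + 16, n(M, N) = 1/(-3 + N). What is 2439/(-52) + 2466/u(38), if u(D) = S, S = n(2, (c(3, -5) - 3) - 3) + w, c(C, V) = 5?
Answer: 251955/5564 ≈ 45.283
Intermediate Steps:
w = 27
S = 107/4 (S = 1/(-3 + ((5 - 3) - 3)) + 27 = 1/(-3 + (2 - 3)) + 27 = 1/(-3 - 1) + 27 = 1/(-4) + 27 = -¼ + 27 = 107/4 ≈ 26.750)
u(D) = 107/4
2439/(-52) + 2466/u(38) = 2439/(-52) + 2466/(107/4) = 2439*(-1/52) + 2466*(4/107) = -2439/52 + 9864/107 = 251955/5564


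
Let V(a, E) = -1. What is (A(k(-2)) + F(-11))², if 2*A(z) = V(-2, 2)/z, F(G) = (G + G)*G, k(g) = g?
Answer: 938961/16 ≈ 58685.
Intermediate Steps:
F(G) = 2*G² (F(G) = (2*G)*G = 2*G²)
A(z) = -1/(2*z) (A(z) = (-1/z)/2 = -1/(2*z))
(A(k(-2)) + F(-11))² = (-½/(-2) + 2*(-11)²)² = (-½*(-½) + 2*121)² = (¼ + 242)² = (969/4)² = 938961/16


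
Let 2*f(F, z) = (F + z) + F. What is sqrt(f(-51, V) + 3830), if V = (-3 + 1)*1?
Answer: sqrt(3778) ≈ 61.465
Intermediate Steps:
V = -2 (V = -2*1 = -2)
f(F, z) = F + z/2 (f(F, z) = ((F + z) + F)/2 = (z + 2*F)/2 = F + z/2)
sqrt(f(-51, V) + 3830) = sqrt((-51 + (1/2)*(-2)) + 3830) = sqrt((-51 - 1) + 3830) = sqrt(-52 + 3830) = sqrt(3778)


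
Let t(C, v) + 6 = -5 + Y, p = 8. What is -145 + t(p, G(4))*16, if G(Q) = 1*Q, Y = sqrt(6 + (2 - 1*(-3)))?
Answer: -321 + 16*sqrt(11) ≈ -267.93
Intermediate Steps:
Y = sqrt(11) (Y = sqrt(6 + (2 + 3)) = sqrt(6 + 5) = sqrt(11) ≈ 3.3166)
G(Q) = Q
t(C, v) = -11 + sqrt(11) (t(C, v) = -6 + (-5 + sqrt(11)) = -11 + sqrt(11))
-145 + t(p, G(4))*16 = -145 + (-11 + sqrt(11))*16 = -145 + (-176 + 16*sqrt(11)) = -321 + 16*sqrt(11)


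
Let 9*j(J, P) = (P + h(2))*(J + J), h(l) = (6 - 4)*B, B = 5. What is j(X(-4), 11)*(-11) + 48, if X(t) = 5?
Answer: -626/3 ≈ -208.67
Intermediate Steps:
h(l) = 10 (h(l) = (6 - 4)*5 = 2*5 = 10)
j(J, P) = 2*J*(10 + P)/9 (j(J, P) = ((P + 10)*(J + J))/9 = ((10 + P)*(2*J))/9 = (2*J*(10 + P))/9 = 2*J*(10 + P)/9)
j(X(-4), 11)*(-11) + 48 = ((2/9)*5*(10 + 11))*(-11) + 48 = ((2/9)*5*21)*(-11) + 48 = (70/3)*(-11) + 48 = -770/3 + 48 = -626/3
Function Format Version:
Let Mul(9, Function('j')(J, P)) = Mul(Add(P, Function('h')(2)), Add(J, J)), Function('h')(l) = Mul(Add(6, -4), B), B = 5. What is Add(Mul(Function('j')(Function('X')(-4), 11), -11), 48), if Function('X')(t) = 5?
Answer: Rational(-626, 3) ≈ -208.67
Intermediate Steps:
Function('h')(l) = 10 (Function('h')(l) = Mul(Add(6, -4), 5) = Mul(2, 5) = 10)
Function('j')(J, P) = Mul(Rational(2, 9), J, Add(10, P)) (Function('j')(J, P) = Mul(Rational(1, 9), Mul(Add(P, 10), Add(J, J))) = Mul(Rational(1, 9), Mul(Add(10, P), Mul(2, J))) = Mul(Rational(1, 9), Mul(2, J, Add(10, P))) = Mul(Rational(2, 9), J, Add(10, P)))
Add(Mul(Function('j')(Function('X')(-4), 11), -11), 48) = Add(Mul(Mul(Rational(2, 9), 5, Add(10, 11)), -11), 48) = Add(Mul(Mul(Rational(2, 9), 5, 21), -11), 48) = Add(Mul(Rational(70, 3), -11), 48) = Add(Rational(-770, 3), 48) = Rational(-626, 3)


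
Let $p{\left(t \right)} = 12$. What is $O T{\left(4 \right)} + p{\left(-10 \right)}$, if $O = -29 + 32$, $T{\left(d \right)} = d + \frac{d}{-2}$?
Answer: $18$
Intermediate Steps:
$T{\left(d \right)} = \frac{d}{2}$ ($T{\left(d \right)} = d + d \left(- \frac{1}{2}\right) = d - \frac{d}{2} = \frac{d}{2}$)
$O = 3$
$O T{\left(4 \right)} + p{\left(-10 \right)} = 3 \cdot \frac{1}{2} \cdot 4 + 12 = 3 \cdot 2 + 12 = 6 + 12 = 18$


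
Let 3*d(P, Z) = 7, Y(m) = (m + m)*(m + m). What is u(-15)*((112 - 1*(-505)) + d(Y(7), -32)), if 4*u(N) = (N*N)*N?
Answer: -1045125/2 ≈ -5.2256e+5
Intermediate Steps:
u(N) = N³/4 (u(N) = ((N*N)*N)/4 = (N²*N)/4 = N³/4)
Y(m) = 4*m² (Y(m) = (2*m)*(2*m) = 4*m²)
d(P, Z) = 7/3 (d(P, Z) = (⅓)*7 = 7/3)
u(-15)*((112 - 1*(-505)) + d(Y(7), -32)) = ((¼)*(-15)³)*((112 - 1*(-505)) + 7/3) = ((¼)*(-3375))*((112 + 505) + 7/3) = -3375*(617 + 7/3)/4 = -3375/4*1858/3 = -1045125/2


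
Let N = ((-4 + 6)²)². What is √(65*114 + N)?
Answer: √7426 ≈ 86.174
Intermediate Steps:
N = 16 (N = (2²)² = 4² = 16)
√(65*114 + N) = √(65*114 + 16) = √(7410 + 16) = √7426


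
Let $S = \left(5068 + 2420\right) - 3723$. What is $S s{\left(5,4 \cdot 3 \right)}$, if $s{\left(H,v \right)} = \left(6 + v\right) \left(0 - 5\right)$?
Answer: $-338850$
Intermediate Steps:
$S = 3765$ ($S = 7488 - 3723 = 3765$)
$s{\left(H,v \right)} = -30 - 5 v$ ($s{\left(H,v \right)} = \left(6 + v\right) \left(-5\right) = -30 - 5 v$)
$S s{\left(5,4 \cdot 3 \right)} = 3765 \left(-30 - 5 \cdot 4 \cdot 3\right) = 3765 \left(-30 - 60\right) = 3765 \left(-90\right) = -338850$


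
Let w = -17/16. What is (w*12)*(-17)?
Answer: 867/4 ≈ 216.75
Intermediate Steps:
w = -17/16 (w = -17*1/16 = -17/16 ≈ -1.0625)
(w*12)*(-17) = -17/16*12*(-17) = -51/4*(-17) = 867/4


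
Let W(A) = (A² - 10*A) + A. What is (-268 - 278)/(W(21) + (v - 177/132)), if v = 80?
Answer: -24024/14549 ≈ -1.6512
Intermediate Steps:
W(A) = A² - 9*A
(-268 - 278)/(W(21) + (v - 177/132)) = (-268 - 278)/(21*(-9 + 21) + (80 - 177/132)) = -546/(21*12 + (80 - 177/132)) = -546/(252 + (80 - 1*59/44)) = -546/(252 + (80 - 59/44)) = -546/(252 + 3461/44) = -546/14549/44 = -546*44/14549 = -24024/14549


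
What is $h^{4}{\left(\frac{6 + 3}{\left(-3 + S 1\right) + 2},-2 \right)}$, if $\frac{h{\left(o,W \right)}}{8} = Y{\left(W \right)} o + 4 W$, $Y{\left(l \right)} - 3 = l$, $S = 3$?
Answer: $614656$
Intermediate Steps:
$Y{\left(l \right)} = 3 + l$
$h{\left(o,W \right)} = 32 W + 8 o \left(3 + W\right)$ ($h{\left(o,W \right)} = 8 \left(\left(3 + W\right) o + 4 W\right) = 8 \left(o \left(3 + W\right) + 4 W\right) = 8 \left(4 W + o \left(3 + W\right)\right) = 32 W + 8 o \left(3 + W\right)$)
$h^{4}{\left(\frac{6 + 3}{\left(-3 + S 1\right) + 2},-2 \right)} = \left(32 \left(-2\right) + 8 \frac{6 + 3}{\left(-3 + 3 \cdot 1\right) + 2} \left(3 - 2\right)\right)^{4} = \left(-64 + 8 \frac{9}{\left(-3 + 3\right) + 2} \cdot 1\right)^{4} = \left(-64 + 8 \frac{9}{0 + 2} \cdot 1\right)^{4} = \left(-64 + 8 \cdot \frac{9}{2} \cdot 1\right)^{4} = \left(-64 + 36\right)^{4} = \left(-28\right)^{4} = 614656$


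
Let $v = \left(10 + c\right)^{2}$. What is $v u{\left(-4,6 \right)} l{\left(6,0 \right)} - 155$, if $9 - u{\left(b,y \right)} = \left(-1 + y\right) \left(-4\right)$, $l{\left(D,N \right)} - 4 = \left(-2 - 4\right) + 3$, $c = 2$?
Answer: $4021$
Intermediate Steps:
$l{\left(D,N \right)} = 1$ ($l{\left(D,N \right)} = 4 + \left(\left(-2 - 4\right) + 3\right) = 4 + \left(-6 + 3\right) = 4 - 3 = 1$)
$u{\left(b,y \right)} = 5 + 4 y$ ($u{\left(b,y \right)} = 9 - \left(-1 + y\right) \left(-4\right) = 9 - \left(4 - 4 y\right) = 9 + \left(-4 + 4 y\right) = 5 + 4 y$)
$v = 144$ ($v = \left(10 + 2\right)^{2} = 12^{2} = 144$)
$v u{\left(-4,6 \right)} l{\left(6,0 \right)} - 155 = 144 \left(5 + 4 \cdot 6\right) 1 - 155 = 144 \left(5 + 24\right) 1 - 155 = 144 \cdot 29 \cdot 1 - 155 = 144 \cdot 29 - 155 = 4176 - 155 = 4021$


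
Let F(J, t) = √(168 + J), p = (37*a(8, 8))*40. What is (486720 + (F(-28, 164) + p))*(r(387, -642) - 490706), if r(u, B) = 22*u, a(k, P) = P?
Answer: -240401643520 - 964384*√35 ≈ -2.4041e+11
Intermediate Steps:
p = 11840 (p = (37*8)*40 = 296*40 = 11840)
(486720 + (F(-28, 164) + p))*(r(387, -642) - 490706) = (486720 + (√(168 - 28) + 11840))*(22*387 - 490706) = (486720 + (√140 + 11840))*(8514 - 490706) = (486720 + (2*√35 + 11840))*(-482192) = (486720 + (11840 + 2*√35))*(-482192) = (498560 + 2*√35)*(-482192) = -240401643520 - 964384*√35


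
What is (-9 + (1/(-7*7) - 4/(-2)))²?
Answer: 118336/2401 ≈ 49.286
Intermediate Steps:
(-9 + (1/(-7*7) - 4/(-2)))² = (-9 + (-⅐*⅐ - 4*(-½)))² = (-9 + (-1/49 + 2))² = (-9 + 97/49)² = (-344/49)² = 118336/2401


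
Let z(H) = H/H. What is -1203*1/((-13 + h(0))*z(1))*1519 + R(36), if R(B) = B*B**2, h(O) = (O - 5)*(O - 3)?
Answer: -1734045/2 ≈ -8.6702e+5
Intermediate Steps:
z(H) = 1
h(O) = (-5 + O)*(-3 + O)
R(B) = B**3
-1203*1/((-13 + h(0))*z(1))*1519 + R(36) = -1203/(-13 + (15 + 0**2 - 8*0))*1519 + 36**3 = -1203/(-13 + (15 + 0 + 0))*1519 + 46656 = -1203/(-13 + 15)*1519 + 46656 = -1203/(2*1)*1519 + 46656 = -1203/2*1519 + 46656 = -1827357/2 + 46656 = -1734045/2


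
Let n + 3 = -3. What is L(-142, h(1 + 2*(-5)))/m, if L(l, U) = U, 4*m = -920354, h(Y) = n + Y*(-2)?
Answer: -24/460177 ≈ -5.2154e-5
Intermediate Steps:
n = -6 (n = -3 - 3 = -6)
h(Y) = -6 - 2*Y (h(Y) = -6 + Y*(-2) = -6 - 2*Y)
m = -460177/2 (m = (1/4)*(-920354) = -460177/2 ≈ -2.3009e+5)
L(-142, h(1 + 2*(-5)))/m = (-6 - 2*(1 + 2*(-5)))/(-460177/2) = (-6 - 2*(1 - 10))*(-2/460177) = (-6 - 2*(-9))*(-2/460177) = (-6 + 18)*(-2/460177) = 12*(-2/460177) = -24/460177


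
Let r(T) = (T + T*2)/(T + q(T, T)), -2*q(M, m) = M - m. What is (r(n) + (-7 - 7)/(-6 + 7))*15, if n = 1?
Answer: -165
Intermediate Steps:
q(M, m) = m/2 - M/2 (q(M, m) = -(M - m)/2 = m/2 - M/2)
r(T) = 3 (r(T) = (T + T*2)/(T + (T/2 - T/2)) = (T + 2*T)/(T + 0) = (3*T)/T = 3)
(r(n) + (-7 - 7)/(-6 + 7))*15 = (3 + (-7 - 7)/(-6 + 7))*15 = (3 - 14/1)*15 = (3 - 14*1)*15 = (3 - 14)*15 = -11*15 = -165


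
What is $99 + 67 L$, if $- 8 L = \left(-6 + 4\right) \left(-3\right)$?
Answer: $\frac{195}{4} \approx 48.75$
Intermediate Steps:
$L = - \frac{3}{4}$ ($L = - \frac{\left(-6 + 4\right) \left(-3\right)}{8} = - \frac{\left(-2\right) \left(-3\right)}{8} = \left(- \frac{1}{8}\right) 6 = - \frac{3}{4} \approx -0.75$)
$99 + 67 L = 99 + 67 \left(- \frac{3}{4}\right) = 99 - \frac{201}{4} = \frac{195}{4}$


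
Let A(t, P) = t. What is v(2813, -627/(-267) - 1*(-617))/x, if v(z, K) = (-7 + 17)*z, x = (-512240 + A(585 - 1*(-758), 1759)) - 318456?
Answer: -28130/829353 ≈ -0.033918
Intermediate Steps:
x = -829353 (x = (-512240 + (585 - 1*(-758))) - 318456 = (-512240 + (585 + 758)) - 318456 = (-512240 + 1343) - 318456 = -510897 - 318456 = -829353)
v(z, K) = 10*z
v(2813, -627/(-267) - 1*(-617))/x = (10*2813)/(-829353) = 28130*(-1/829353) = -28130/829353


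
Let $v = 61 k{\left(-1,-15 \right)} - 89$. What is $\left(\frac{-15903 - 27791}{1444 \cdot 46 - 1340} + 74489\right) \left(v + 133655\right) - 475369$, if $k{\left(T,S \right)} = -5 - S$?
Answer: $\frac{162613522996809}{16271} \approx 9.9941 \cdot 10^{9}$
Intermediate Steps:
$v = 521$ ($v = 61 \left(-5 - -15\right) - 89 = 61 \left(-5 + 15\right) - 89 = 61 \cdot 10 - 89 = 610 - 89 = 521$)
$\left(\frac{-15903 - 27791}{1444 \cdot 46 - 1340} + 74489\right) \left(v + 133655\right) - 475369 = \left(\frac{-15903 - 27791}{1444 \cdot 46 - 1340} + 74489\right) \left(521 + 133655\right) - 475369 = \left(- \frac{43694}{66424 - 1340} + 74489\right) 134176 - 475369 = \left(- \frac{43694}{65084} + 74489\right) 134176 - 475369 = \left(\left(-43694\right) \frac{1}{65084} + 74489\right) 134176 - 475369 = \left(- \frac{21847}{32542} + 74489\right) 134176 - 475369 = \frac{2423999191}{32542} \cdot 134176 - 475369 = \frac{162621257725808}{16271} - 475369 = \frac{162613522996809}{16271}$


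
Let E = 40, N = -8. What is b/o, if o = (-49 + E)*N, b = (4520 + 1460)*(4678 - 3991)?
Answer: 342355/6 ≈ 57059.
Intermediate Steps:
b = 4108260 (b = 5980*687 = 4108260)
o = 72 (o = (-49 + 40)*(-8) = -9*(-8) = 72)
b/o = 4108260/72 = 4108260*(1/72) = 342355/6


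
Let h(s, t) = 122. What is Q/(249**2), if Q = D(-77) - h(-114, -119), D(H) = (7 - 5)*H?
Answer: -92/20667 ≈ -0.0044515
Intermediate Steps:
D(H) = 2*H
Q = -276 (Q = 2*(-77) - 1*122 = -154 - 122 = -276)
Q/(249**2) = -276/(249**2) = -276/62001 = -276*1/62001 = -92/20667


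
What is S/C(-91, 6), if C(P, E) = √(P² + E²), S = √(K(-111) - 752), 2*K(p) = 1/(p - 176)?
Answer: 657*I*√4773958/4773958 ≈ 0.30069*I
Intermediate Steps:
K(p) = 1/(2*(-176 + p)) (K(p) = 1/(2*(p - 176)) = 1/(2*(-176 + p)))
S = 657*I*√574/574 (S = √(1/(2*(-176 - 111)) - 752) = √((½)/(-287) - 752) = √((½)*(-1/287) - 752) = √(-1/574 - 752) = √(-431649/574) = 657*I*√574/574 ≈ 27.423*I)
C(P, E) = √(E² + P²)
S/C(-91, 6) = (657*I*√574/574)/(√(6² + (-91)²)) = (657*I*√574/574)/(√(36 + 8281)) = (657*I*√574/574)/(√8317) = (657*I*√574/574)*(√8317/8317) = 657*I*√4773958/4773958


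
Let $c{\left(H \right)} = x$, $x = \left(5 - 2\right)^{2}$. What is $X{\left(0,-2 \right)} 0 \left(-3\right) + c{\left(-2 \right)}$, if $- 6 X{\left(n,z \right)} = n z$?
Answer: $9$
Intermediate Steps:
$X{\left(n,z \right)} = - \frac{n z}{6}$
$x = 9$ ($x = 3^{2} = 9$)
$c{\left(H \right)} = 9$
$X{\left(0,-2 \right)} 0 \left(-3\right) + c{\left(-2 \right)} = \left(- \frac{1}{6}\right) 0 \left(-2\right) 0 \left(-3\right) + 9 = 0 \cdot 0 + 9 = 0 + 9 = 9$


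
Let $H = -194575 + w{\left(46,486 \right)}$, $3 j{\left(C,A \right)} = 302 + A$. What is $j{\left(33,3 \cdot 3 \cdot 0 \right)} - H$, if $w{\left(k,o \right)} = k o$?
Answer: $\frac{516959}{3} \approx 1.7232 \cdot 10^{5}$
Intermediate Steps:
$j{\left(C,A \right)} = \frac{302}{3} + \frac{A}{3}$ ($j{\left(C,A \right)} = \frac{302 + A}{3} = \frac{302}{3} + \frac{A}{3}$)
$H = -172219$ ($H = -194575 + 46 \cdot 486 = -194575 + 22356 = -172219$)
$j{\left(33,3 \cdot 3 \cdot 0 \right)} - H = \left(\frac{302}{3} + \frac{3 \cdot 3 \cdot 0}{3}\right) - -172219 = \left(\frac{302}{3} + \frac{9 \cdot 0}{3}\right) + 172219 = \left(\frac{302}{3} + \frac{1}{3} \cdot 0\right) + 172219 = \left(\frac{302}{3} + 0\right) + 172219 = \frac{302}{3} + 172219 = \frac{516959}{3}$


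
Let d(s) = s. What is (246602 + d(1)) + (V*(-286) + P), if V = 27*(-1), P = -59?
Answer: 254266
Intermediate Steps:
V = -27
(246602 + d(1)) + (V*(-286) + P) = (246602 + 1) + (-27*(-286) - 59) = 246603 + (7722 - 59) = 246603 + 7663 = 254266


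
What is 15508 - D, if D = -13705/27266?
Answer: 422854833/27266 ≈ 15509.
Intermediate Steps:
D = -13705/27266 (D = -13705*1/27266 = -13705/27266 ≈ -0.50264)
15508 - D = 15508 - 1*(-13705/27266) = 15508 + 13705/27266 = 422854833/27266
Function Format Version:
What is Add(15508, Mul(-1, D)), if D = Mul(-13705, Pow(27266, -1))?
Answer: Rational(422854833, 27266) ≈ 15509.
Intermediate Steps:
D = Rational(-13705, 27266) (D = Mul(-13705, Rational(1, 27266)) = Rational(-13705, 27266) ≈ -0.50264)
Add(15508, Mul(-1, D)) = Add(15508, Mul(-1, Rational(-13705, 27266))) = Add(15508, Rational(13705, 27266)) = Rational(422854833, 27266)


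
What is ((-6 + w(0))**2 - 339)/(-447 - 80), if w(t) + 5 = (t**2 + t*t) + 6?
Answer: 314/527 ≈ 0.59583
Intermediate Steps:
w(t) = 1 + 2*t**2 (w(t) = -5 + ((t**2 + t*t) + 6) = -5 + ((t**2 + t**2) + 6) = -5 + (2*t**2 + 6) = -5 + (6 + 2*t**2) = 1 + 2*t**2)
((-6 + w(0))**2 - 339)/(-447 - 80) = ((-6 + (1 + 2*0**2))**2 - 339)/(-447 - 80) = ((-6 + (1 + 2*0))**2 - 339)/(-527) = ((-6 + (1 + 0))**2 - 339)*(-1/527) = ((-6 + 1)**2 - 339)*(-1/527) = ((-5)**2 - 339)*(-1/527) = (25 - 339)*(-1/527) = -314*(-1/527) = 314/527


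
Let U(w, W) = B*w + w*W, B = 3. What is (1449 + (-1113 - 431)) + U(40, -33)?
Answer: -1295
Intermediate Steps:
U(w, W) = 3*w + W*w (U(w, W) = 3*w + w*W = 3*w + W*w)
(1449 + (-1113 - 431)) + U(40, -33) = (1449 + (-1113 - 431)) + 40*(3 - 33) = (1449 - 1544) + 40*(-30) = -95 - 1200 = -1295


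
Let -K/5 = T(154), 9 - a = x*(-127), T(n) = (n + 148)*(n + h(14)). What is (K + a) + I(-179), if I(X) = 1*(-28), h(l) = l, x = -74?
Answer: -263097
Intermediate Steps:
I(X) = -28
T(n) = (14 + n)*(148 + n) (T(n) = (n + 148)*(n + 14) = (148 + n)*(14 + n) = (14 + n)*(148 + n))
a = -9389 (a = 9 - (-74)*(-127) = 9 - 1*9398 = 9 - 9398 = -9389)
K = -253680 (K = -5*(2072 + 154² + 162*154) = -5*(2072 + 23716 + 24948) = -5*50736 = -253680)
(K + a) + I(-179) = (-253680 - 9389) - 28 = -263069 - 28 = -263097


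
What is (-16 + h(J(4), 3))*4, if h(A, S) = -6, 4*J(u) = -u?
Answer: -88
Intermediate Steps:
J(u) = -u/4 (J(u) = (-u)/4 = -u/4)
(-16 + h(J(4), 3))*4 = (-16 - 6)*4 = -22*4 = -88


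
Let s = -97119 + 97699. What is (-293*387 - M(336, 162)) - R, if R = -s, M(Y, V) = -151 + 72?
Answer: -112732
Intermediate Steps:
M(Y, V) = -79
s = 580
R = -580 (R = -1*580 = -580)
(-293*387 - M(336, 162)) - R = (-293*387 - 1*(-79)) - 1*(-580) = (-113391 + 79) + 580 = -113312 + 580 = -112732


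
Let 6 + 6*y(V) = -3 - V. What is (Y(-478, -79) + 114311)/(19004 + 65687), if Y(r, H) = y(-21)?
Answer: 114313/84691 ≈ 1.3498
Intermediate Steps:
y(V) = -3/2 - V/6 (y(V) = -1 + (-3 - V)/6 = -1 + (-½ - V/6) = -3/2 - V/6)
Y(r, H) = 2 (Y(r, H) = -3/2 - ⅙*(-21) = -3/2 + 7/2 = 2)
(Y(-478, -79) + 114311)/(19004 + 65687) = (2 + 114311)/(19004 + 65687) = 114313/84691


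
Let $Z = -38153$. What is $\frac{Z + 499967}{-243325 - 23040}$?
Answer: $- \frac{461814}{266365} \approx -1.7338$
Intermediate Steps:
$\frac{Z + 499967}{-243325 - 23040} = \frac{-38153 + 499967}{-243325 - 23040} = \frac{461814}{-266365} = 461814 \left(- \frac{1}{266365}\right) = - \frac{461814}{266365}$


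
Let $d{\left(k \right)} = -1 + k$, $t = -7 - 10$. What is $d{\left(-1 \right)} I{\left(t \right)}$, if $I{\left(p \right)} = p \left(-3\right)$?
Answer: $-102$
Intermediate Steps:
$t = -17$
$I{\left(p \right)} = - 3 p$
$d{\left(-1 \right)} I{\left(t \right)} = \left(-1 - 1\right) \left(\left(-3\right) \left(-17\right)\right) = \left(-2\right) 51 = -102$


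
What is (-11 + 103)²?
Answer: 8464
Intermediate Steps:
(-11 + 103)² = 92² = 8464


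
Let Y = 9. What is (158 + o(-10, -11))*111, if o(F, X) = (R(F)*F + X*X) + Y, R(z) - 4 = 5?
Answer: 21978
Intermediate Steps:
R(z) = 9 (R(z) = 4 + 5 = 9)
o(F, X) = 9 + X² + 9*F (o(F, X) = (9*F + X*X) + 9 = (9*F + X²) + 9 = (X² + 9*F) + 9 = 9 + X² + 9*F)
(158 + o(-10, -11))*111 = (158 + (9 + (-11)² + 9*(-10)))*111 = (158 + (9 + 121 - 90))*111 = (158 + 40)*111 = 198*111 = 21978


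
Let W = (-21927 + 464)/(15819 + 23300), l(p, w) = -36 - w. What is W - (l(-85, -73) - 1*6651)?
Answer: 258711603/39119 ≈ 6613.5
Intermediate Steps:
W = -21463/39119 ≈ -0.54866
W - (l(-85, -73) - 1*6651) = -21463/39119 - ((-36 - 1*(-73)) - 1*6651) = -21463/39119 - ((-36 + 73) - 6651) = -21463/39119 - (37 - 6651) = -21463/39119 - 1*(-6614) = -21463/39119 + 6614 = 258711603/39119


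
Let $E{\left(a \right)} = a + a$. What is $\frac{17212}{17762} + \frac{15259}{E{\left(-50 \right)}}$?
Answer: $- \frac{134654579}{888100} \approx -151.62$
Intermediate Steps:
$E{\left(a \right)} = 2 a$
$\frac{17212}{17762} + \frac{15259}{E{\left(-50 \right)}} = \frac{17212}{17762} + \frac{15259}{2 \left(-50\right)} = 17212 \cdot \frac{1}{17762} + \frac{15259}{-100} = \frac{8606}{8881} + 15259 \left(- \frac{1}{100}\right) = \frac{8606}{8881} - \frac{15259}{100} = - \frac{134654579}{888100}$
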